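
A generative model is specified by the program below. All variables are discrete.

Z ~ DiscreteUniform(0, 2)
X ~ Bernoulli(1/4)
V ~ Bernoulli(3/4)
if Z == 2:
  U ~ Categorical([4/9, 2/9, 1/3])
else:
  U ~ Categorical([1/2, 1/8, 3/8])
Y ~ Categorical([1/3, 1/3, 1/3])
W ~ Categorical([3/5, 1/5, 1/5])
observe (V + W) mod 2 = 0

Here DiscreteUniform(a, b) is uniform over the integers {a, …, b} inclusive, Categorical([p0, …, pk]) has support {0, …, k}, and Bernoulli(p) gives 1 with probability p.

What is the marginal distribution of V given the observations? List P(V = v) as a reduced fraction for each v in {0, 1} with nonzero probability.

Enumerate traces; 162 have nonzero weight after conditioning:
  (Z=0, X=0, V=0, U=0, Y=0, W=0) weight 1/160
  (Z=0, X=0, V=0, U=0, Y=0, W=2) weight 1/480
  (Z=0, X=0, V=0, U=0, Y=1, W=0) weight 1/160
  (Z=0, X=0, V=0, U=0, Y=1, W=2) weight 1/480
  (Z=0, X=0, V=0, U=0, Y=2, W=0) weight 1/160
  (Z=0, X=0, V=0, U=0, Y=2, W=2) weight 1/480
  (Z=0, X=0, V=0, U=1, Y=0, W=0) weight 1/640
  (Z=0, X=0, V=0, U=1, Y=0, W=2) weight 1/1920
  (Z=0, X=0, V=1, U=0, Y=0, W=1) weight 1/160
  … 153 more
Group by V:
  weight(V=0) = 1/5
  weight(V=1) = 3/20
Total weight = 1/5 + 3/20 = 7/20
P(V=0 | obs) = 1/5 / 7/20 = 4/7
P(V=1 | obs) = 3/20 / 7/20 = 3/7

P(V=0) = 4/7, P(V=1) = 3/7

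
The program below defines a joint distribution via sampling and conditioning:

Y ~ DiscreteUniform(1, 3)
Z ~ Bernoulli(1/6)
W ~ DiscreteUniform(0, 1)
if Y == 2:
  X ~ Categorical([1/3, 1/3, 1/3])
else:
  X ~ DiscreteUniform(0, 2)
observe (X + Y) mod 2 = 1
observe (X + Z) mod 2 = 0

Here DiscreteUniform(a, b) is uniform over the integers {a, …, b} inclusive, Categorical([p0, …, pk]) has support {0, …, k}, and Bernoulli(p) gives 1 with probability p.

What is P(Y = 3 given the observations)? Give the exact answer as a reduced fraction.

P(Y = 3 | obs) = 10/21

Enumerate traces; 10 have nonzero weight after conditioning:
  (Y=1, Z=0, W=0, X=0) weight 5/108
  (Y=1, Z=0, W=0, X=2) weight 5/108
  (Y=1, Z=0, W=1, X=0) weight 5/108
  (Y=1, Z=0, W=1, X=2) weight 5/108
  (Y=2, Z=1, W=0, X=1) weight 1/108
  (Y=2, Z=1, W=1, X=1) weight 1/108
  (Y=3, Z=0, W=0, X=0) weight 5/108
  (Y=3, Z=0, W=0, X=2) weight 5/108
  … 2 more
Group by Y:
  weight(Y=1) = 5/27
  weight(Y=2) = 1/54
  weight(Y=3) = 5/27
Total weight = 5/27 + 1/54 + 5/27 = 7/18
P(Y=1 | obs) = 5/27 / 7/18 = 10/21
P(Y=2 | obs) = 1/54 / 7/18 = 1/21
P(Y=3 | obs) = 5/27 / 7/18 = 10/21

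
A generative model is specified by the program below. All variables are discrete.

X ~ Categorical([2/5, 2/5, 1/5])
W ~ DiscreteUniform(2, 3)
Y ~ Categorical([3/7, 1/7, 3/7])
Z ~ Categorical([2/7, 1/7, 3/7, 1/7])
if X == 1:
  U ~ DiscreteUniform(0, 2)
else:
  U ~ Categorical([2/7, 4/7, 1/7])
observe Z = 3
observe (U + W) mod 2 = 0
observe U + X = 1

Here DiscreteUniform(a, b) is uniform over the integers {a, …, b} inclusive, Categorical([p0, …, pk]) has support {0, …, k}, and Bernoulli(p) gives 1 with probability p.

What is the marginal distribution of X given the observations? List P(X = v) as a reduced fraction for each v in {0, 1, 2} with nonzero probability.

P(X=0) = 12/19, P(X=1) = 7/19

Enumerate traces; 6 have nonzero weight after conditioning:
  (X=0, W=3, Y=0, Z=3, U=1) weight 12/1715
  (X=0, W=3, Y=1, Z=3, U=1) weight 4/1715
  (X=0, W=3, Y=2, Z=3, U=1) weight 12/1715
  (X=1, W=2, Y=0, Z=3, U=0) weight 1/245
  (X=1, W=2, Y=1, Z=3, U=0) weight 1/735
  (X=1, W=2, Y=2, Z=3, U=0) weight 1/245
Group by X:
  weight(X=0) = 4/245
  weight(X=1) = 1/105
Total weight = 4/245 + 1/105 = 19/735
P(X=0 | obs) = 4/245 / 19/735 = 12/19
P(X=1 | obs) = 1/105 / 19/735 = 7/19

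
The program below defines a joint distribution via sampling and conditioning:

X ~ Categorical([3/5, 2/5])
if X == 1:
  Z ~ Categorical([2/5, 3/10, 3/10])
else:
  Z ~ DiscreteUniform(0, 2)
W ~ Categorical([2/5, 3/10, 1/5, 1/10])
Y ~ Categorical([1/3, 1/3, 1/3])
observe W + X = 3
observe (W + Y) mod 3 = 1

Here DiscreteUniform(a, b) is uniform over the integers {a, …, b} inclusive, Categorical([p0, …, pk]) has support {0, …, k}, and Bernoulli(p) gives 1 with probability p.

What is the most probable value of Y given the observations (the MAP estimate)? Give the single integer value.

Enumerate traces; 6 have nonzero weight after conditioning:
  (X=0, Z=0, W=3, Y=1) weight 1/150
  (X=0, Z=1, W=3, Y=1) weight 1/150
  (X=0, Z=2, W=3, Y=1) weight 1/150
  (X=1, Z=0, W=2, Y=2) weight 4/375
  (X=1, Z=1, W=2, Y=2) weight 1/125
  (X=1, Z=2, W=2, Y=2) weight 1/125
Group by Y:
  weight(Y=1) = 1/50
  weight(Y=2) = 2/75
Total weight = 1/50 + 2/75 = 7/150
P(Y=1 | obs) = 1/50 / 7/150 = 3/7
P(Y=2 | obs) = 2/75 / 7/150 = 4/7
argmax = 2

argmax_v P(Y = v | obs) = 2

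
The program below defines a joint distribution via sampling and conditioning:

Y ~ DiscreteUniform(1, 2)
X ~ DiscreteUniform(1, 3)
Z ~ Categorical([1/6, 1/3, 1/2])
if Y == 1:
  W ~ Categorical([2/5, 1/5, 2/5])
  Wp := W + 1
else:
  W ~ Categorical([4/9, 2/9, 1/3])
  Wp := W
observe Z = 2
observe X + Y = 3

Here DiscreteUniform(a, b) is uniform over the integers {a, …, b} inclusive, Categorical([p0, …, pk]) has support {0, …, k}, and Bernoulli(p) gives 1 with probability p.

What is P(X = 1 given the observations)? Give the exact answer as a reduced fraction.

P(X = 1 | obs) = 1/2

Enumerate traces; 6 have nonzero weight after conditioning:
  (Y=1, X=2, Z=2, W=0) weight 1/30
  (Y=1, X=2, Z=2, W=1) weight 1/60
  (Y=1, X=2, Z=2, W=2) weight 1/30
  (Y=2, X=1, Z=2, W=0) weight 1/27
  (Y=2, X=1, Z=2, W=1) weight 1/54
  (Y=2, X=1, Z=2, W=2) weight 1/36
Group by X:
  weight(X=1) = 1/12
  weight(X=2) = 1/12
Total weight = 1/12 + 1/12 = 1/6
P(X=1 | obs) = 1/12 / 1/6 = 1/2
P(X=2 | obs) = 1/12 / 1/6 = 1/2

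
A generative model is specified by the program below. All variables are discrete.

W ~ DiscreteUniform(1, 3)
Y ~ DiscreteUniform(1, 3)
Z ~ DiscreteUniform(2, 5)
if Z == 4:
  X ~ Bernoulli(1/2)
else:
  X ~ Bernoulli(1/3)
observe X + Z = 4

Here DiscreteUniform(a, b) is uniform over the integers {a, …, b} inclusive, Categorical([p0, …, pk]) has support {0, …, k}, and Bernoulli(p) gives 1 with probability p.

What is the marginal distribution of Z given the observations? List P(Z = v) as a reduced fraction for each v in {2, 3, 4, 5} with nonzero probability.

Enumerate traces; 18 have nonzero weight after conditioning:
  (W=1, Y=1, Z=3, X=1) weight 1/108
  (W=1, Y=1, Z=4, X=0) weight 1/72
  (W=1, Y=2, Z=3, X=1) weight 1/108
  (W=1, Y=2, Z=4, X=0) weight 1/72
  (W=1, Y=3, Z=3, X=1) weight 1/108
  (W=1, Y=3, Z=4, X=0) weight 1/72
  (W=2, Y=1, Z=3, X=1) weight 1/108
  (W=2, Y=1, Z=4, X=0) weight 1/72
  … 10 more
Group by Z:
  weight(Z=3) = 1/12
  weight(Z=4) = 1/8
Total weight = 1/12 + 1/8 = 5/24
P(Z=3 | obs) = 1/12 / 5/24 = 2/5
P(Z=4 | obs) = 1/8 / 5/24 = 3/5

P(Z=3) = 2/5, P(Z=4) = 3/5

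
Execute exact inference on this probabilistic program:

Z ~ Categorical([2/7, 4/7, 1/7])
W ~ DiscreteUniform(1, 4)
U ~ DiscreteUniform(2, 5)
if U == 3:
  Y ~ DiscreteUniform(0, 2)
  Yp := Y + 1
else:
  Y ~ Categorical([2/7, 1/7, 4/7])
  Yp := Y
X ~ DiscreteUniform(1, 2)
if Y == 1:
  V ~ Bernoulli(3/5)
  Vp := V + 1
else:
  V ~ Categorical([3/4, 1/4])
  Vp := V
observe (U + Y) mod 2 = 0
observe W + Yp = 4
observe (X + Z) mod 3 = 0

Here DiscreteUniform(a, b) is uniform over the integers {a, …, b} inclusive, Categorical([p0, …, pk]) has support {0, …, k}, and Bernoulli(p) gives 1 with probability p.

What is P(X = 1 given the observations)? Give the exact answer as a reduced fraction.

P(X = 1 | obs) = 1/5

Enumerate traces; 24 have nonzero weight after conditioning:
  (Z=1, W=2, U=2, Y=2, X=2, V=0) weight 3/392
  (Z=1, W=2, U=2, Y=2, X=2, V=1) weight 1/392
  (Z=1, W=2, U=3, Y=1, X=2, V=0) weight 1/420
  (Z=1, W=2, U=3, Y=1, X=2, V=1) weight 1/280
  (Z=1, W=2, U=4, Y=2, X=2, V=0) weight 3/392
  (Z=1, W=2, U=4, Y=2, X=2, V=1) weight 1/392
  (Z=1, W=3, U=5, Y=1, X=2, V=0) weight 1/980
  (Z=1, W=3, U=5, Y=1, X=2, V=1) weight 3/1960
  (Z=2, W=2, U=2, Y=2, X=1, V=0) weight 3/1568
  … 15 more
Group by X:
  weight(X=1) = 23/2352
  weight(X=2) = 23/588
Total weight = 23/2352 + 23/588 = 115/2352
P(X=1 | obs) = 23/2352 / 115/2352 = 1/5
P(X=2 | obs) = 23/588 / 115/2352 = 4/5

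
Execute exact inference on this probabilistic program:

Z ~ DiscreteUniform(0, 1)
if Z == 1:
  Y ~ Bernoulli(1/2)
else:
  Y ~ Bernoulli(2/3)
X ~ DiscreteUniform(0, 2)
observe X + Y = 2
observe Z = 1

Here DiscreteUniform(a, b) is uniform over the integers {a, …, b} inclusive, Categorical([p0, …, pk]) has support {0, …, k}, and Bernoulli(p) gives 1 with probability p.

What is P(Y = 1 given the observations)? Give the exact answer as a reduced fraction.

P(Y = 1 | obs) = 1/2

Enumerate traces; 2 have nonzero weight after conditioning:
  (Z=1, Y=0, X=2) weight 1/12
  (Z=1, Y=1, X=1) weight 1/12
Group by Y:
  weight(Y=0) = 1/12
  weight(Y=1) = 1/12
Total weight = 1/12 + 1/12 = 1/6
P(Y=0 | obs) = 1/12 / 1/6 = 1/2
P(Y=1 | obs) = 1/12 / 1/6 = 1/2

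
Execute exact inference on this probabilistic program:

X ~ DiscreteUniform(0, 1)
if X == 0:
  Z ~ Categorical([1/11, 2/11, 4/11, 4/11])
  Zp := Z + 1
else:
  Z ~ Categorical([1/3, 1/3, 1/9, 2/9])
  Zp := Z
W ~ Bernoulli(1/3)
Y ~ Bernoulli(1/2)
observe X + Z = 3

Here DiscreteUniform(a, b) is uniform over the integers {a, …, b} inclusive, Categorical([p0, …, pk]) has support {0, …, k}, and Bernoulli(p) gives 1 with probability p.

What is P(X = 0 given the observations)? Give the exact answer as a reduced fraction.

Enumerate traces; 8 have nonzero weight after conditioning:
  (X=0, Z=3, W=0, Y=0) weight 2/33
  (X=0, Z=3, W=0, Y=1) weight 2/33
  (X=0, Z=3, W=1, Y=0) weight 1/33
  (X=0, Z=3, W=1, Y=1) weight 1/33
  (X=1, Z=2, W=0, Y=0) weight 1/54
  (X=1, Z=2, W=0, Y=1) weight 1/54
  (X=1, Z=2, W=1, Y=0) weight 1/108
  (X=1, Z=2, W=1, Y=1) weight 1/108
Group by X:
  weight(X=0) = 2/11
  weight(X=1) = 1/18
Total weight = 2/11 + 1/18 = 47/198
P(X=0 | obs) = 2/11 / 47/198 = 36/47
P(X=1 | obs) = 1/18 / 47/198 = 11/47

P(X = 0 | obs) = 36/47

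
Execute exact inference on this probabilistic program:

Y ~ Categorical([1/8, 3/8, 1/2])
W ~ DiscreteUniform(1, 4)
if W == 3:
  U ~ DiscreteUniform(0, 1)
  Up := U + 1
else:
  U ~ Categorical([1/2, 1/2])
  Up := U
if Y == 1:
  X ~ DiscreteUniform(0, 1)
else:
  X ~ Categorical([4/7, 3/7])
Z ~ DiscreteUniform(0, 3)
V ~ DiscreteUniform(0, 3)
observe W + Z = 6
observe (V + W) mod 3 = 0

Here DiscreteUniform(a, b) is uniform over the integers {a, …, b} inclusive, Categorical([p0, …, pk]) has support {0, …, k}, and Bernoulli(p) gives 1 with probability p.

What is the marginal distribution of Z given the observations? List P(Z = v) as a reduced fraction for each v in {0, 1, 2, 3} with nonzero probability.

P(Z=2) = 1/3, P(Z=3) = 2/3

Enumerate traces; 36 have nonzero weight after conditioning:
  (Y=0, W=3, U=0, X=0, Z=3, V=0) weight 1/1792
  (Y=0, W=3, U=0, X=0, Z=3, V=3) weight 1/1792
  (Y=0, W=3, U=0, X=1, Z=3, V=0) weight 3/7168
  (Y=0, W=3, U=0, X=1, Z=3, V=3) weight 3/7168
  (Y=0, W=3, U=1, X=0, Z=3, V=0) weight 1/1792
  (Y=0, W=3, U=1, X=0, Z=3, V=3) weight 1/1792
  (Y=0, W=3, U=1, X=1, Z=3, V=0) weight 3/7168
  (Y=0, W=3, U=1, X=1, Z=3, V=3) weight 3/7168
  (Y=0, W=4, U=0, X=0, Z=2, V=2) weight 1/1792
  … 27 more
Group by Z:
  weight(Z=2) = 1/64
  weight(Z=3) = 1/32
Total weight = 1/64 + 1/32 = 3/64
P(Z=2 | obs) = 1/64 / 3/64 = 1/3
P(Z=3 | obs) = 1/32 / 3/64 = 2/3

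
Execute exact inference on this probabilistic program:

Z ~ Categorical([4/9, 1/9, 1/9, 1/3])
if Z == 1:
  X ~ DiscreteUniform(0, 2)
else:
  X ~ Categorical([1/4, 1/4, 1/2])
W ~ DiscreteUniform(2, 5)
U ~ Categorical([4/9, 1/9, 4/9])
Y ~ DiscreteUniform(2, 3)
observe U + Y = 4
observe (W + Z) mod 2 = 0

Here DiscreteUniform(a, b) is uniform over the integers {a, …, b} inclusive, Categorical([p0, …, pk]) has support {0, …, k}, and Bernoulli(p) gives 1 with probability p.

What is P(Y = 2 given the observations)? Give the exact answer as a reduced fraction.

P(Y = 2 | obs) = 4/5

Enumerate traces; 48 have nonzero weight after conditioning:
  (Z=0, X=0, W=2, U=1, Y=3) weight 1/648
  (Z=0, X=0, W=2, U=2, Y=2) weight 1/162
  (Z=0, X=0, W=4, U=1, Y=3) weight 1/648
  (Z=0, X=0, W=4, U=2, Y=2) weight 1/162
  (Z=0, X=1, W=2, U=1, Y=3) weight 1/648
  (Z=0, X=1, W=2, U=2, Y=2) weight 1/162
  (Z=0, X=1, W=4, U=1, Y=3) weight 1/648
  (Z=0, X=1, W=4, U=2, Y=2) weight 1/162
  … 40 more
Group by Y:
  weight(Y=2) = 1/9
  weight(Y=3) = 1/36
Total weight = 1/9 + 1/36 = 5/36
P(Y=2 | obs) = 1/9 / 5/36 = 4/5
P(Y=3 | obs) = 1/36 / 5/36 = 1/5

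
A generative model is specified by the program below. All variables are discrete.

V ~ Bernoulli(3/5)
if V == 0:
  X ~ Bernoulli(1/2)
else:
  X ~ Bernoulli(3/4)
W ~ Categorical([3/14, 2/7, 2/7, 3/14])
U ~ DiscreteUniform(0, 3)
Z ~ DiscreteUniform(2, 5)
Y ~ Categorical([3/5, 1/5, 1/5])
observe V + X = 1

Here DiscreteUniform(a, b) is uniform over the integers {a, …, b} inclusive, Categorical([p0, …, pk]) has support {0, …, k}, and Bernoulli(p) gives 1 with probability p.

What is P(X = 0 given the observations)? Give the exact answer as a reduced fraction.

Enumerate traces; 384 have nonzero weight after conditioning:
  (V=0, X=1, W=0, U=0, Z=2, Y=0) weight 9/5600
  (V=0, X=1, W=0, U=0, Z=2, Y=1) weight 3/5600
  (V=0, X=1, W=0, U=0, Z=2, Y=2) weight 3/5600
  (V=0, X=1, W=0, U=0, Z=3, Y=0) weight 9/5600
  (V=0, X=1, W=0, U=0, Z=3, Y=1) weight 3/5600
  (V=0, X=1, W=0, U=0, Z=3, Y=2) weight 3/5600
  (V=0, X=1, W=0, U=0, Z=4, Y=0) weight 9/5600
  (V=0, X=1, W=0, U=0, Z=4, Y=1) weight 3/5600
  (V=1, X=0, W=0, U=0, Z=2, Y=0) weight 27/22400
  … 375 more
Group by X:
  weight(X=0) = 3/20
  weight(X=1) = 1/5
Total weight = 3/20 + 1/5 = 7/20
P(X=0 | obs) = 3/20 / 7/20 = 3/7
P(X=1 | obs) = 1/5 / 7/20 = 4/7

P(X = 0 | obs) = 3/7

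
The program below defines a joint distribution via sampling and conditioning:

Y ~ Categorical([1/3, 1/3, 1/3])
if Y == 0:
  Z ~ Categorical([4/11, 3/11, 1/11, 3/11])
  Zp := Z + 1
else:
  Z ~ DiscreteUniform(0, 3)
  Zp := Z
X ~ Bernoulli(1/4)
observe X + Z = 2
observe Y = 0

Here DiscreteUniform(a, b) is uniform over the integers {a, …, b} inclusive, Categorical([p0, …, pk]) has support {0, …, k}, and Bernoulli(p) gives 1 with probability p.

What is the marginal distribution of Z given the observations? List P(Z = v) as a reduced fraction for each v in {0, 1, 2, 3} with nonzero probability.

P(Z=1) = 1/2, P(Z=2) = 1/2

Enumerate traces; 2 have nonzero weight after conditioning:
  (Y=0, Z=1, X=1) weight 1/44
  (Y=0, Z=2, X=0) weight 1/44
Group by Z:
  weight(Z=1) = 1/44
  weight(Z=2) = 1/44
Total weight = 1/44 + 1/44 = 1/22
P(Z=1 | obs) = 1/44 / 1/22 = 1/2
P(Z=2 | obs) = 1/44 / 1/22 = 1/2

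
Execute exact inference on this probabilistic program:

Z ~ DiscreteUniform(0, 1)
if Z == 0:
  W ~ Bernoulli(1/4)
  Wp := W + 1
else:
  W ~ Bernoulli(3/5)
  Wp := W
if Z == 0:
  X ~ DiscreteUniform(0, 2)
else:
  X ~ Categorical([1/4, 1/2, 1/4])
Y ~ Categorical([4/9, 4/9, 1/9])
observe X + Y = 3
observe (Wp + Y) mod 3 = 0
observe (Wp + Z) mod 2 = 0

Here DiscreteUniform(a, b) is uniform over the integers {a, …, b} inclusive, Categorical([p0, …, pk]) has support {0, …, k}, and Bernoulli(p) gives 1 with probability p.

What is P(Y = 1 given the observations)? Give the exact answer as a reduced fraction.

P(Y = 1 | obs) = 10/19

Enumerate traces; 2 have nonzero weight after conditioning:
  (Z=0, W=1, X=2, Y=1) weight 1/54
  (Z=1, W=1, X=1, Y=2) weight 1/60
Group by Y:
  weight(Y=1) = 1/54
  weight(Y=2) = 1/60
Total weight = 1/54 + 1/60 = 19/540
P(Y=1 | obs) = 1/54 / 19/540 = 10/19
P(Y=2 | obs) = 1/60 / 19/540 = 9/19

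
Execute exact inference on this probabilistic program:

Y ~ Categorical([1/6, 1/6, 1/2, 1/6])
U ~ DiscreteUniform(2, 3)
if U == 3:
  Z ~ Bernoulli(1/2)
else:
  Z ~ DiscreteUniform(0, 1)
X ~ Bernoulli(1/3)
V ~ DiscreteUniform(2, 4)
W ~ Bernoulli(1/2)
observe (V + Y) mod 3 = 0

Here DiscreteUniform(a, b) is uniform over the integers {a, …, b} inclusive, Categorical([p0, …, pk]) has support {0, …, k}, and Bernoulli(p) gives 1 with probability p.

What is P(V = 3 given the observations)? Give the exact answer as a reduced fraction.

P(V = 3 | obs) = 1/3

Enumerate traces; 64 have nonzero weight after conditioning:
  (Y=0, U=2, Z=0, X=0, V=3, W=0) weight 1/216
  (Y=0, U=2, Z=0, X=0, V=3, W=1) weight 1/216
  (Y=0, U=2, Z=0, X=1, V=3, W=0) weight 1/432
  (Y=0, U=2, Z=0, X=1, V=3, W=1) weight 1/432
  (Y=0, U=2, Z=1, X=0, V=3, W=0) weight 1/216
  (Y=0, U=2, Z=1, X=0, V=3, W=1) weight 1/216
  (Y=0, U=2, Z=1, X=1, V=3, W=0) weight 1/432
  (Y=0, U=2, Z=1, X=1, V=3, W=1) weight 1/432
  (Y=1, U=2, Z=0, X=0, V=2, W=0) weight 1/216
  (Y=2, U=2, Z=0, X=0, V=4, W=0) weight 1/72
  … 54 more
Group by V:
  weight(V=2) = 1/18
  weight(V=3) = 1/9
  weight(V=4) = 1/6
Total weight = 1/18 + 1/9 + 1/6 = 1/3
P(V=2 | obs) = 1/18 / 1/3 = 1/6
P(V=3 | obs) = 1/9 / 1/3 = 1/3
P(V=4 | obs) = 1/6 / 1/3 = 1/2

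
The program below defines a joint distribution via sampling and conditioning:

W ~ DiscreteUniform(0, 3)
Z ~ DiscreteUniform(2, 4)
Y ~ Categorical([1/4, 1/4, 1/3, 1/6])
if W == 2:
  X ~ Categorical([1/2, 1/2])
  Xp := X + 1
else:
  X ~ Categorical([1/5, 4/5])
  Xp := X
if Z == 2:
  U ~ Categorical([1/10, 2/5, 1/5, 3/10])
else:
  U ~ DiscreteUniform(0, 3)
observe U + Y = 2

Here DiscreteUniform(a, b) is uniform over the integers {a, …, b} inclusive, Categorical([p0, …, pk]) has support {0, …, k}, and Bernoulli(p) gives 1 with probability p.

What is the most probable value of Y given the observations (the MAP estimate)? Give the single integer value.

argmax_v P(Y = v | obs) = 1

Enumerate traces; 72 have nonzero weight after conditioning:
  (W=0, Z=2, Y=0, X=0, U=2) weight 1/1200
  (W=0, Z=2, Y=0, X=1, U=2) weight 1/300
  (W=0, Z=2, Y=1, X=0, U=1) weight 1/600
  (W=0, Z=2, Y=1, X=1, U=1) weight 1/150
  (W=0, Z=2, Y=2, X=0, U=0) weight 1/1800
  (W=0, Z=2, Y=2, X=1, U=0) weight 1/450
  (W=0, Z=3, Y=0, X=0, U=2) weight 1/960
  (W=0, Z=3, Y=0, X=1, U=2) weight 1/240
  … 64 more
Group by Y:
  weight(Y=0) = 7/120
  weight(Y=1) = 3/40
  weight(Y=2) = 1/15
Total weight = 7/120 + 3/40 + 1/15 = 1/5
P(Y=0 | obs) = 7/120 / 1/5 = 7/24
P(Y=1 | obs) = 3/40 / 1/5 = 3/8
P(Y=2 | obs) = 1/15 / 1/5 = 1/3
argmax = 1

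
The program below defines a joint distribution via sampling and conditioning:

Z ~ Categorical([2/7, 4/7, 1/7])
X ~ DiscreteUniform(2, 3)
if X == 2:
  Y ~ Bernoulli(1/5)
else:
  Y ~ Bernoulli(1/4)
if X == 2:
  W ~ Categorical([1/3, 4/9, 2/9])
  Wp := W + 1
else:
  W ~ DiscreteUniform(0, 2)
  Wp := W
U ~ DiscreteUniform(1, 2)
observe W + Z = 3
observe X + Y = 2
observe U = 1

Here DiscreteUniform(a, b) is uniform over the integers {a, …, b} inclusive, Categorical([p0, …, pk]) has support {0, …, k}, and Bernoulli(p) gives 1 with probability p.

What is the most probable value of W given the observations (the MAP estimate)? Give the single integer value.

argmax_v P(W = v | obs) = 2

Enumerate traces; 2 have nonzero weight after conditioning:
  (Z=1, X=2, Y=0, W=2, U=1) weight 8/315
  (Z=2, X=2, Y=0, W=1, U=1) weight 4/315
Group by W:
  weight(W=1) = 4/315
  weight(W=2) = 8/315
Total weight = 4/315 + 8/315 = 4/105
P(W=1 | obs) = 4/315 / 4/105 = 1/3
P(W=2 | obs) = 8/315 / 4/105 = 2/3
argmax = 2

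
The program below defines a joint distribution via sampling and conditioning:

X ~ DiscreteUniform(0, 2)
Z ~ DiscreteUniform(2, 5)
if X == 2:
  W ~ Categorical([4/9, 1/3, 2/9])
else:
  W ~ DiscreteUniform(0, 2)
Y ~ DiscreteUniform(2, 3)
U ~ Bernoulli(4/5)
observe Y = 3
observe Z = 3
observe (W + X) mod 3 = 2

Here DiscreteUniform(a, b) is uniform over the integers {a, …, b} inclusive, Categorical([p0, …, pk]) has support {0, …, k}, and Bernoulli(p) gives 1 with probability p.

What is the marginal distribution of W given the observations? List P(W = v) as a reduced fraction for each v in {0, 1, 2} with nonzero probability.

Enumerate traces; 6 have nonzero weight after conditioning:
  (X=0, Z=3, W=2, Y=3, U=0) weight 1/360
  (X=0, Z=3, W=2, Y=3, U=1) weight 1/90
  (X=1, Z=3, W=1, Y=3, U=0) weight 1/360
  (X=1, Z=3, W=1, Y=3, U=1) weight 1/90
  (X=2, Z=3, W=0, Y=3, U=0) weight 1/270
  (X=2, Z=3, W=0, Y=3, U=1) weight 2/135
Group by W:
  weight(W=0) = 1/54
  weight(W=1) = 1/72
  weight(W=2) = 1/72
Total weight = 1/54 + 1/72 + 1/72 = 5/108
P(W=0 | obs) = 1/54 / 5/108 = 2/5
P(W=1 | obs) = 1/72 / 5/108 = 3/10
P(W=2 | obs) = 1/72 / 5/108 = 3/10

P(W=0) = 2/5, P(W=1) = 3/10, P(W=2) = 3/10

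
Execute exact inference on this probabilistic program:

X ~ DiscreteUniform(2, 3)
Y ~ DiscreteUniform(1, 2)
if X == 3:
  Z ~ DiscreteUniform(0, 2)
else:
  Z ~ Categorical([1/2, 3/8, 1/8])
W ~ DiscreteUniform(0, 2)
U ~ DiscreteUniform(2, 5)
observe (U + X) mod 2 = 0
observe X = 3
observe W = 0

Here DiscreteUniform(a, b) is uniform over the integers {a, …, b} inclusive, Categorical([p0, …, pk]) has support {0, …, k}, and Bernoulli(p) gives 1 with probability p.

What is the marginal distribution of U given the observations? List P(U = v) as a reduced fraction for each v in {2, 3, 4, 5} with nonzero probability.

Enumerate traces; 12 have nonzero weight after conditioning:
  (X=3, Y=1, Z=0, W=0, U=3) weight 1/144
  (X=3, Y=1, Z=0, W=0, U=5) weight 1/144
  (X=3, Y=1, Z=1, W=0, U=3) weight 1/144
  (X=3, Y=1, Z=1, W=0, U=5) weight 1/144
  (X=3, Y=1, Z=2, W=0, U=3) weight 1/144
  (X=3, Y=1, Z=2, W=0, U=5) weight 1/144
  (X=3, Y=2, Z=0, W=0, U=3) weight 1/144
  (X=3, Y=2, Z=0, W=0, U=5) weight 1/144
  … 4 more
Group by U:
  weight(U=3) = 1/24
  weight(U=5) = 1/24
Total weight = 1/24 + 1/24 = 1/12
P(U=3 | obs) = 1/24 / 1/12 = 1/2
P(U=5 | obs) = 1/24 / 1/12 = 1/2

P(U=3) = 1/2, P(U=5) = 1/2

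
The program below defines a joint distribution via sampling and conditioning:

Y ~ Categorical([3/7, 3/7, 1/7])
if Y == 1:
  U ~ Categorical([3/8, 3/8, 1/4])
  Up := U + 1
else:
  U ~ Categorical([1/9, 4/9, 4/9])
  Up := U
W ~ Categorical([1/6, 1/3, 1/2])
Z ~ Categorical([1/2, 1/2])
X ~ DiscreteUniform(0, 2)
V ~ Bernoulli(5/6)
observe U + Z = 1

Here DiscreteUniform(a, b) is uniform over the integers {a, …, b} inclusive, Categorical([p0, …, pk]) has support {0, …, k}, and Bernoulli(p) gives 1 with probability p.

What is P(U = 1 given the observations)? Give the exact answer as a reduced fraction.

P(U = 1 | obs) = 209/322

Enumerate traces; 108 have nonzero weight after conditioning:
  (Y=0, U=0, W=0, Z=1, X=0, V=0) weight 1/4536
  (Y=0, U=0, W=0, Z=1, X=0, V=1) weight 5/4536
  (Y=0, U=0, W=0, Z=1, X=1, V=0) weight 1/4536
  (Y=0, U=0, W=0, Z=1, X=1, V=1) weight 5/4536
  (Y=0, U=0, W=0, Z=1, X=2, V=0) weight 1/4536
  (Y=0, U=0, W=0, Z=1, X=2, V=1) weight 5/4536
  (Y=0, U=0, W=1, Z=1, X=0, V=0) weight 1/2268
  (Y=0, U=0, W=1, Z=1, X=0, V=1) weight 5/2268
  (Y=0, U=1, W=0, Z=0, X=0, V=0) weight 1/1134
  … 99 more
Group by U:
  weight(U=0) = 113/1008
  weight(U=1) = 209/1008
Total weight = 113/1008 + 209/1008 = 23/72
P(U=0 | obs) = 113/1008 / 23/72 = 113/322
P(U=1 | obs) = 209/1008 / 23/72 = 209/322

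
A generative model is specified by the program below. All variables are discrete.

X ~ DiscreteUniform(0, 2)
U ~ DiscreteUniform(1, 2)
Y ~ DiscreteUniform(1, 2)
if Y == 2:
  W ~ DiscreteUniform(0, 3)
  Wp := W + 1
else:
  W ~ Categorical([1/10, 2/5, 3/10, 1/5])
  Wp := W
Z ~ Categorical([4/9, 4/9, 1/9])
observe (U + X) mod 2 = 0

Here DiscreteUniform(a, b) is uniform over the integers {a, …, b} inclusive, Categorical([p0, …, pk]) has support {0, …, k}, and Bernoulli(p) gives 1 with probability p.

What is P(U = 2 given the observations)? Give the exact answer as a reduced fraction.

Enumerate traces; 72 have nonzero weight after conditioning:
  (X=0, U=2, Y=1, W=0, Z=0) weight 1/270
  (X=0, U=2, Y=1, W=0, Z=1) weight 1/270
  (X=0, U=2, Y=1, W=0, Z=2) weight 1/1080
  (X=0, U=2, Y=1, W=1, Z=0) weight 2/135
  (X=0, U=2, Y=1, W=1, Z=1) weight 2/135
  (X=0, U=2, Y=1, W=1, Z=2) weight 1/270
  (X=0, U=2, Y=1, W=2, Z=0) weight 1/90
  (X=0, U=2, Y=1, W=2, Z=1) weight 1/90
  (X=1, U=1, Y=1, W=0, Z=0) weight 1/270
  … 63 more
Group by U:
  weight(U=1) = 1/6
  weight(U=2) = 1/3
Total weight = 1/6 + 1/3 = 1/2
P(U=1 | obs) = 1/6 / 1/2 = 1/3
P(U=2 | obs) = 1/3 / 1/2 = 2/3

P(U = 2 | obs) = 2/3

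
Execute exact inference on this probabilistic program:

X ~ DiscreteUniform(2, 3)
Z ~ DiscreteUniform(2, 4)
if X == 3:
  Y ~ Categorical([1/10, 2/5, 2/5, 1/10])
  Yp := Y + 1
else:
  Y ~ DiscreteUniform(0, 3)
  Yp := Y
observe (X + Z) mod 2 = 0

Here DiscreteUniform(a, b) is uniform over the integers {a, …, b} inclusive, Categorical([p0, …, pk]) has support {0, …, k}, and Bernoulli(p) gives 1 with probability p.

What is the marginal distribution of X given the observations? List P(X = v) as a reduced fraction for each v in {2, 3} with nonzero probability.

Enumerate traces; 12 have nonzero weight after conditioning:
  (X=2, Z=2, Y=0) weight 1/24
  (X=2, Z=2, Y=1) weight 1/24
  (X=2, Z=2, Y=2) weight 1/24
  (X=2, Z=2, Y=3) weight 1/24
  (X=2, Z=4, Y=0) weight 1/24
  (X=2, Z=4, Y=1) weight 1/24
  (X=2, Z=4, Y=2) weight 1/24
  (X=2, Z=4, Y=3) weight 1/24
  (X=3, Z=3, Y=0) weight 1/60
  … 3 more
Group by X:
  weight(X=2) = 1/3
  weight(X=3) = 1/6
Total weight = 1/3 + 1/6 = 1/2
P(X=2 | obs) = 1/3 / 1/2 = 2/3
P(X=3 | obs) = 1/6 / 1/2 = 1/3

P(X=2) = 2/3, P(X=3) = 1/3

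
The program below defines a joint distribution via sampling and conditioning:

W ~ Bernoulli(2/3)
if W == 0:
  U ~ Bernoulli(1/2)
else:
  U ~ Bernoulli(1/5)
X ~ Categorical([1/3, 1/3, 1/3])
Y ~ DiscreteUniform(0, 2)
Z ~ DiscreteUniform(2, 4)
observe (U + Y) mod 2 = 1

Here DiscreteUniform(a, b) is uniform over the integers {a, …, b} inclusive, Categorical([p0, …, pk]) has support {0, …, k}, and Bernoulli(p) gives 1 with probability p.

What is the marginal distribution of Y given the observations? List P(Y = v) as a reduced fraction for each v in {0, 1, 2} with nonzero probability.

Enumerate traces; 54 have nonzero weight after conditioning:
  (W=0, U=0, X=0, Y=1, Z=2) weight 1/162
  (W=0, U=0, X=0, Y=1, Z=3) weight 1/162
  (W=0, U=0, X=0, Y=1, Z=4) weight 1/162
  (W=0, U=0, X=1, Y=1, Z=2) weight 1/162
  (W=0, U=0, X=1, Y=1, Z=3) weight 1/162
  (W=0, U=0, X=1, Y=1, Z=4) weight 1/162
  (W=0, U=0, X=2, Y=1, Z=2) weight 1/162
  (W=0, U=0, X=2, Y=1, Z=3) weight 1/162
  (W=0, U=1, X=0, Y=0, Z=2) weight 1/162
  (W=0, U=1, X=0, Y=2, Z=2) weight 1/162
  … 44 more
Group by Y:
  weight(Y=0) = 1/10
  weight(Y=1) = 7/30
  weight(Y=2) = 1/10
Total weight = 1/10 + 7/30 + 1/10 = 13/30
P(Y=0 | obs) = 1/10 / 13/30 = 3/13
P(Y=1 | obs) = 7/30 / 13/30 = 7/13
P(Y=2 | obs) = 1/10 / 13/30 = 3/13

P(Y=0) = 3/13, P(Y=1) = 7/13, P(Y=2) = 3/13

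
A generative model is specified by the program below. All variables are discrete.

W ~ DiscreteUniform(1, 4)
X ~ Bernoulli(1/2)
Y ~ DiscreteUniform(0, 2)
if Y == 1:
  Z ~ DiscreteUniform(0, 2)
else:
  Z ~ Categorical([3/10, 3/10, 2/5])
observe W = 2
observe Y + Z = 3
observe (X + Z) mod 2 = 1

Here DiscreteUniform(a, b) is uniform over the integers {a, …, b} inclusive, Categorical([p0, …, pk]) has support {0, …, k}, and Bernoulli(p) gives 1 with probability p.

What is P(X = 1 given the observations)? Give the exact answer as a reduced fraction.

Enumerate traces; 2 have nonzero weight after conditioning:
  (W=2, X=0, Y=2, Z=1) weight 1/80
  (W=2, X=1, Y=1, Z=2) weight 1/72
Group by X:
  weight(X=0) = 1/80
  weight(X=1) = 1/72
Total weight = 1/80 + 1/72 = 19/720
P(X=0 | obs) = 1/80 / 19/720 = 9/19
P(X=1 | obs) = 1/72 / 19/720 = 10/19

P(X = 1 | obs) = 10/19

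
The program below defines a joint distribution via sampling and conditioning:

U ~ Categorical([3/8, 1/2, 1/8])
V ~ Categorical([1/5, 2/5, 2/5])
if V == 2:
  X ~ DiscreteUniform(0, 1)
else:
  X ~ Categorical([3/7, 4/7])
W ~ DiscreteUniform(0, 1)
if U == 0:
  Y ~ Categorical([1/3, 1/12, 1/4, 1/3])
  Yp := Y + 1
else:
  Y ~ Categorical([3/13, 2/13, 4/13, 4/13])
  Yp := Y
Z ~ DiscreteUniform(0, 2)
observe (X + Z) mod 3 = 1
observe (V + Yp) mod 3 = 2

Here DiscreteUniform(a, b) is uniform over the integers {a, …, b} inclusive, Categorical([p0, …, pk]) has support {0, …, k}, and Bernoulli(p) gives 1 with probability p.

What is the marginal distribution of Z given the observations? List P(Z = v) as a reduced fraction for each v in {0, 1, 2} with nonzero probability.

Enumerate traces; 48 have nonzero weight after conditioning:
  (U=0, V=0, X=0, W=0, Y=1, Z=1) weight 1/2240
  (U=0, V=0, X=0, W=1, Y=1, Z=1) weight 1/2240
  (U=0, V=0, X=1, W=0, Y=1, Z=0) weight 1/1680
  (U=0, V=0, X=1, W=1, Y=1, Z=0) weight 1/1680
  (U=0, V=1, X=0, W=0, Y=0, Z=1) weight 1/280
  (U=0, V=1, X=0, W=0, Y=3, Z=1) weight 1/280
  (U=0, V=1, X=0, W=1, Y=0, Z=1) weight 1/280
  (U=0, V=1, X=0, W=1, Y=3, Z=1) weight 1/280
  … 40 more
Group by Z:
  weight(Z=0) = 2777/43680
  weight(Z=1) = 599/10920
Total weight = 2777/43680 + 599/10920 = 739/6240
P(Z=0 | obs) = 2777/43680 / 739/6240 = 2777/5173
P(Z=1 | obs) = 599/10920 / 739/6240 = 2396/5173

P(Z=0) = 2777/5173, P(Z=1) = 2396/5173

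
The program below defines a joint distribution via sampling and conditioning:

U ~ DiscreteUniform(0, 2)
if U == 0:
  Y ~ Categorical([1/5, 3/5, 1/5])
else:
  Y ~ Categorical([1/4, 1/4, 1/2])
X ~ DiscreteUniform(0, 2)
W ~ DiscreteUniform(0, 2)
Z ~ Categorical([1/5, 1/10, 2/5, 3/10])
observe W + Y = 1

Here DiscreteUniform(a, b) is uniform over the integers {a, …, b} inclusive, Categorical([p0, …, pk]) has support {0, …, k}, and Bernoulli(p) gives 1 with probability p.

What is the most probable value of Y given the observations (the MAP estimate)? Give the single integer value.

Enumerate traces; 72 have nonzero weight after conditioning:
  (U=0, Y=0, X=0, W=1, Z=0) weight 1/675
  (U=0, Y=0, X=0, W=1, Z=1) weight 1/1350
  (U=0, Y=0, X=0, W=1, Z=2) weight 2/675
  (U=0, Y=0, X=0, W=1, Z=3) weight 1/450
  (U=0, Y=0, X=1, W=1, Z=0) weight 1/675
  (U=0, Y=0, X=1, W=1, Z=1) weight 1/1350
  (U=0, Y=0, X=1, W=1, Z=2) weight 2/675
  (U=0, Y=0, X=1, W=1, Z=3) weight 1/450
  (U=0, Y=1, X=0, W=0, Z=0) weight 1/225
  … 63 more
Group by Y:
  weight(Y=0) = 7/90
  weight(Y=1) = 11/90
Total weight = 7/90 + 11/90 = 1/5
P(Y=0 | obs) = 7/90 / 1/5 = 7/18
P(Y=1 | obs) = 11/90 / 1/5 = 11/18
argmax = 1

argmax_v P(Y = v | obs) = 1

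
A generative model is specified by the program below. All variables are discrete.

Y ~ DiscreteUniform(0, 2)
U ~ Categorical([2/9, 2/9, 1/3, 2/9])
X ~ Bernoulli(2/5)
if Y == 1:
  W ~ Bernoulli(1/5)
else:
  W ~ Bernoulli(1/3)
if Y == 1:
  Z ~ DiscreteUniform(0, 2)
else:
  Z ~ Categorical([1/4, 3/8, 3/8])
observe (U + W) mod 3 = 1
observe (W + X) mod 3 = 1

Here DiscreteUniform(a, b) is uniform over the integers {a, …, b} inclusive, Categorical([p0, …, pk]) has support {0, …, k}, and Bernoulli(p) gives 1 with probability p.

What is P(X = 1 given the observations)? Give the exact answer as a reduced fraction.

Enumerate traces; 27 have nonzero weight after conditioning:
  (Y=0, U=0, X=0, W=1, Z=0) weight 1/270
  (Y=0, U=0, X=0, W=1, Z=1) weight 1/180
  (Y=0, U=0, X=0, W=1, Z=2) weight 1/180
  (Y=0, U=1, X=1, W=0, Z=0) weight 2/405
  (Y=0, U=1, X=1, W=0, Z=1) weight 1/135
  (Y=0, U=1, X=1, W=0, Z=2) weight 1/135
  (Y=0, U=3, X=0, W=1, Z=0) weight 1/270
  (Y=0, U=3, X=0, W=1, Z=1) weight 1/180
  … 19 more
Group by X:
  weight(X=0) = 52/675
  weight(X=1) = 128/2025
Total weight = 52/675 + 128/2025 = 284/2025
P(X=0 | obs) = 52/675 / 284/2025 = 39/71
P(X=1 | obs) = 128/2025 / 284/2025 = 32/71

P(X = 1 | obs) = 32/71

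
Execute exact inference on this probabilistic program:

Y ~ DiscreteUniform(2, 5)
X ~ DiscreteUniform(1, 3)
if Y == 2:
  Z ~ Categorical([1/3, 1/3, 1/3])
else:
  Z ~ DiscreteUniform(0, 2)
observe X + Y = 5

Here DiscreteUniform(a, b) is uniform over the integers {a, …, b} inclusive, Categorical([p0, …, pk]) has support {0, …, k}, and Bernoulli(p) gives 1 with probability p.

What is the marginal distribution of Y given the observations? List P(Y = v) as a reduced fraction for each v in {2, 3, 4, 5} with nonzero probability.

P(Y=2) = 1/3, P(Y=3) = 1/3, P(Y=4) = 1/3

Enumerate traces; 9 have nonzero weight after conditioning:
  (Y=2, X=3, Z=0) weight 1/36
  (Y=2, X=3, Z=1) weight 1/36
  (Y=2, X=3, Z=2) weight 1/36
  (Y=3, X=2, Z=0) weight 1/36
  (Y=3, X=2, Z=1) weight 1/36
  (Y=3, X=2, Z=2) weight 1/36
  (Y=4, X=1, Z=0) weight 1/36
  (Y=4, X=1, Z=1) weight 1/36
  … 1 more
Group by Y:
  weight(Y=2) = 1/12
  weight(Y=3) = 1/12
  weight(Y=4) = 1/12
Total weight = 1/12 + 1/12 + 1/12 = 1/4
P(Y=2 | obs) = 1/12 / 1/4 = 1/3
P(Y=3 | obs) = 1/12 / 1/4 = 1/3
P(Y=4 | obs) = 1/12 / 1/4 = 1/3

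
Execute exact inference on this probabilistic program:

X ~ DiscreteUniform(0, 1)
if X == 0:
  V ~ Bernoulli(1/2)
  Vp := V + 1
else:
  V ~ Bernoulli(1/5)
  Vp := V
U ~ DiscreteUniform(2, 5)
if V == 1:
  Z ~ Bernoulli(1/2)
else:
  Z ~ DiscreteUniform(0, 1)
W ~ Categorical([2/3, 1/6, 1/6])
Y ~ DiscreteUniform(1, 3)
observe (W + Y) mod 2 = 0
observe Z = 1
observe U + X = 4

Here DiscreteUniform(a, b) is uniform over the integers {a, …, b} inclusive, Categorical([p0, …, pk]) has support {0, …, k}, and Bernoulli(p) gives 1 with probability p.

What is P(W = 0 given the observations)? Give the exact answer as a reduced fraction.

Enumerate traces; 16 have nonzero weight after conditioning:
  (X=0, V=0, U=4, Z=1, W=0, Y=2) weight 1/144
  (X=0, V=0, U=4, Z=1, W=1, Y=1) weight 1/576
  (X=0, V=0, U=4, Z=1, W=1, Y=3) weight 1/576
  (X=0, V=0, U=4, Z=1, W=2, Y=2) weight 1/576
  (X=0, V=1, U=4, Z=1, W=0, Y=2) weight 1/144
  (X=0, V=1, U=4, Z=1, W=1, Y=1) weight 1/576
  (X=0, V=1, U=4, Z=1, W=1, Y=3) weight 1/576
  (X=0, V=1, U=4, Z=1, W=2, Y=2) weight 1/576
  … 8 more
Group by W:
  weight(W=0) = 1/36
  weight(W=1) = 1/72
  weight(W=2) = 1/144
Total weight = 1/36 + 1/72 + 1/144 = 7/144
P(W=0 | obs) = 1/36 / 7/144 = 4/7
P(W=1 | obs) = 1/72 / 7/144 = 2/7
P(W=2 | obs) = 1/144 / 7/144 = 1/7

P(W = 0 | obs) = 4/7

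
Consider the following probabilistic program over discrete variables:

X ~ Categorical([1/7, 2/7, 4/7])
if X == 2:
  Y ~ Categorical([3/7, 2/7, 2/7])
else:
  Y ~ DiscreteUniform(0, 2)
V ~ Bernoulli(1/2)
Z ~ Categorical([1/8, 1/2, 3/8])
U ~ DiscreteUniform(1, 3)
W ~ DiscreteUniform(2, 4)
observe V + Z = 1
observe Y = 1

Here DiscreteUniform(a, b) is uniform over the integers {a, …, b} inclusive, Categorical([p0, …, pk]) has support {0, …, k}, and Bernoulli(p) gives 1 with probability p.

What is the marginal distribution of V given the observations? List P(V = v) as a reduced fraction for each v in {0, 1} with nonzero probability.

P(V=0) = 4/5, P(V=1) = 1/5

Enumerate traces; 54 have nonzero weight after conditioning:
  (X=0, Y=1, V=0, Z=1, U=1, W=2) weight 1/756
  (X=0, Y=1, V=0, Z=1, U=1, W=3) weight 1/756
  (X=0, Y=1, V=0, Z=1, U=1, W=4) weight 1/756
  (X=0, Y=1, V=0, Z=1, U=2, W=2) weight 1/756
  (X=0, Y=1, V=0, Z=1, U=2, W=3) weight 1/756
  (X=0, Y=1, V=0, Z=1, U=2, W=4) weight 1/756
  (X=0, Y=1, V=0, Z=1, U=3, W=2) weight 1/756
  (X=0, Y=1, V=0, Z=1, U=3, W=3) weight 1/756
  (X=0, Y=1, V=1, Z=0, U=1, W=2) weight 1/3024
  … 45 more
Group by V:
  weight(V=0) = 15/196
  weight(V=1) = 15/784
Total weight = 15/196 + 15/784 = 75/784
P(V=0 | obs) = 15/196 / 75/784 = 4/5
P(V=1 | obs) = 15/784 / 75/784 = 1/5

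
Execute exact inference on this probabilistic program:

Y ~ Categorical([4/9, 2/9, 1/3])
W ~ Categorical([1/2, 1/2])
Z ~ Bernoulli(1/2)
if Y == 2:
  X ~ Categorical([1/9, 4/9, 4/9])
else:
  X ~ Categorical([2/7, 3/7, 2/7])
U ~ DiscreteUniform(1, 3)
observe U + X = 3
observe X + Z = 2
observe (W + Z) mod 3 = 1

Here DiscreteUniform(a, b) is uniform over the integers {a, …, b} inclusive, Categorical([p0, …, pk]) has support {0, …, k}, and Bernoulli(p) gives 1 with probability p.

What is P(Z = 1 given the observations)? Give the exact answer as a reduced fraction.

Enumerate traces; 6 have nonzero weight after conditioning:
  (Y=0, W=0, Z=1, X=1, U=2) weight 1/63
  (Y=0, W=1, Z=0, X=2, U=1) weight 2/189
  (Y=1, W=0, Z=1, X=1, U=2) weight 1/126
  (Y=1, W=1, Z=0, X=2, U=1) weight 1/189
  (Y=2, W=0, Z=1, X=1, U=2) weight 1/81
  (Y=2, W=1, Z=0, X=2, U=1) weight 1/81
Group by Z:
  weight(Z=0) = 16/567
  weight(Z=1) = 41/1134
Total weight = 16/567 + 41/1134 = 73/1134
P(Z=0 | obs) = 16/567 / 73/1134 = 32/73
P(Z=1 | obs) = 41/1134 / 73/1134 = 41/73

P(Z = 1 | obs) = 41/73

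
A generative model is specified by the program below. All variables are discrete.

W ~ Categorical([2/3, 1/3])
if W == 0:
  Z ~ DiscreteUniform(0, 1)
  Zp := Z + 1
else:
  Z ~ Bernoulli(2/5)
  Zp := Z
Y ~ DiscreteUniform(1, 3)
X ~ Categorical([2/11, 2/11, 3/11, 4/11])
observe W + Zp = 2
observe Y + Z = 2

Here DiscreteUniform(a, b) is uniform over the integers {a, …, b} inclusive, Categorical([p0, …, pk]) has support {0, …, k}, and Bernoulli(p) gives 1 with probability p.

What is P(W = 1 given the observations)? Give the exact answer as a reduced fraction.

Enumerate traces; 8 have nonzero weight after conditioning:
  (W=0, Z=1, Y=1, X=0) weight 2/99
  (W=0, Z=1, Y=1, X=1) weight 2/99
  (W=0, Z=1, Y=1, X=2) weight 1/33
  (W=0, Z=1, Y=1, X=3) weight 4/99
  (W=1, Z=1, Y=1, X=0) weight 4/495
  (W=1, Z=1, Y=1, X=1) weight 4/495
  (W=1, Z=1, Y=1, X=2) weight 2/165
  (W=1, Z=1, Y=1, X=3) weight 8/495
Group by W:
  weight(W=0) = 1/9
  weight(W=1) = 2/45
Total weight = 1/9 + 2/45 = 7/45
P(W=0 | obs) = 1/9 / 7/45 = 5/7
P(W=1 | obs) = 2/45 / 7/45 = 2/7

P(W = 1 | obs) = 2/7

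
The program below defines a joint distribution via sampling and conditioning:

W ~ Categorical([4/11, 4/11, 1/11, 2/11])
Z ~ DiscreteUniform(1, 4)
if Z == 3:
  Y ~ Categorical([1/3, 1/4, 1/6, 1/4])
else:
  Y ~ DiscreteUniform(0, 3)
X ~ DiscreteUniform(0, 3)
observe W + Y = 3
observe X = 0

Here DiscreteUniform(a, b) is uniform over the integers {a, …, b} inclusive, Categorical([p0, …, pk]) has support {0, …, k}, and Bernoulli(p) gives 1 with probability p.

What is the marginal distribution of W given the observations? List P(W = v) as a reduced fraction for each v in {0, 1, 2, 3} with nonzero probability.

Enumerate traces; 16 have nonzero weight after conditioning:
  (W=0, Z=1, Y=3, X=0) weight 1/176
  (W=0, Z=2, Y=3, X=0) weight 1/176
  (W=0, Z=3, Y=3, X=0) weight 1/176
  (W=0, Z=4, Y=3, X=0) weight 1/176
  (W=1, Z=1, Y=2, X=0) weight 1/176
  (W=1, Z=2, Y=2, X=0) weight 1/176
  (W=1, Z=3, Y=2, X=0) weight 1/264
  (W=1, Z=4, Y=2, X=0) weight 1/176
  (W=2, Z=1, Y=1, X=0) weight 1/704
  (W=3, Z=1, Y=0, X=0) weight 1/352
  … 6 more
Group by W:
  weight(W=0) = 1/44
  weight(W=1) = 1/48
  weight(W=2) = 1/176
  weight(W=3) = 13/1056
Total weight = 1/44 + 1/48 + 1/176 + 13/1056 = 65/1056
P(W=0 | obs) = 1/44 / 65/1056 = 24/65
P(W=1 | obs) = 1/48 / 65/1056 = 22/65
P(W=2 | obs) = 1/176 / 65/1056 = 6/65
P(W=3 | obs) = 13/1056 / 65/1056 = 1/5

P(W=0) = 24/65, P(W=1) = 22/65, P(W=2) = 6/65, P(W=3) = 1/5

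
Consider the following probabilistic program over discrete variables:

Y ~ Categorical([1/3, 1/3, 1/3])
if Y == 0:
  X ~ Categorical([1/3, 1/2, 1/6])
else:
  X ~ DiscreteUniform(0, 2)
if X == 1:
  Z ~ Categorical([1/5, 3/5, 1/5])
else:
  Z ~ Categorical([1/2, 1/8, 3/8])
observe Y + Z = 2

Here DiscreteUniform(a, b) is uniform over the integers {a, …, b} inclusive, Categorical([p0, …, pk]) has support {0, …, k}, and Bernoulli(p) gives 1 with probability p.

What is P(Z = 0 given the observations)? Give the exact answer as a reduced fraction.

P(Z = 0 | obs) = 96/233

Enumerate traces; 9 have nonzero weight after conditioning:
  (Y=0, X=0, Z=2) weight 1/24
  (Y=0, X=1, Z=2) weight 1/30
  (Y=0, X=2, Z=2) weight 1/48
  (Y=1, X=0, Z=1) weight 1/72
  (Y=1, X=1, Z=1) weight 1/15
  (Y=1, X=2, Z=1) weight 1/72
  (Y=2, X=0, Z=0) weight 1/18
  (Y=2, X=1, Z=0) weight 1/45
  … 1 more
Group by Z:
  weight(Z=0) = 2/15
  weight(Z=1) = 17/180
  weight(Z=2) = 23/240
Total weight = 2/15 + 17/180 + 23/240 = 233/720
P(Z=0 | obs) = 2/15 / 233/720 = 96/233
P(Z=1 | obs) = 17/180 / 233/720 = 68/233
P(Z=2 | obs) = 23/240 / 233/720 = 69/233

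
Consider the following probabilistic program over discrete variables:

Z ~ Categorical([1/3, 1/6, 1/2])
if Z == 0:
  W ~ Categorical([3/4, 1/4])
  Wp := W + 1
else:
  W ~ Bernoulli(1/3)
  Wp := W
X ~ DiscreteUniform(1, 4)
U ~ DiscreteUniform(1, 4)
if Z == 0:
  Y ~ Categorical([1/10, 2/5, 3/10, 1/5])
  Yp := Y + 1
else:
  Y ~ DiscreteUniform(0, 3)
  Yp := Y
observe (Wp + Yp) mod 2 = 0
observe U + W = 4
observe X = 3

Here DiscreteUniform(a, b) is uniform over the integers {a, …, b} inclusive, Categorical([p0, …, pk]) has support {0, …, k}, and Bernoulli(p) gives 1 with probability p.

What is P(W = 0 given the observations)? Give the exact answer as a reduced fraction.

Enumerate traces; 12 have nonzero weight after conditioning:
  (Z=0, W=0, X=3, U=4, Y=0) weight 1/640
  (Z=0, W=0, X=3, U=4, Y=2) weight 3/640
  (Z=0, W=1, X=3, U=3, Y=1) weight 1/480
  (Z=0, W=1, X=3, U=3, Y=3) weight 1/960
  (Z=1, W=0, X=3, U=4, Y=0) weight 1/576
  (Z=1, W=0, X=3, U=4, Y=2) weight 1/576
  (Z=1, W=1, X=3, U=3, Y=1) weight 1/1152
  (Z=1, W=1, X=3, U=3, Y=3) weight 1/1152
  … 4 more
Group by W:
  weight(W=0) = 29/1440
  weight(W=1) = 29/2880
Total weight = 29/1440 + 29/2880 = 29/960
P(W=0 | obs) = 29/1440 / 29/960 = 2/3
P(W=1 | obs) = 29/2880 / 29/960 = 1/3

P(W = 0 | obs) = 2/3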